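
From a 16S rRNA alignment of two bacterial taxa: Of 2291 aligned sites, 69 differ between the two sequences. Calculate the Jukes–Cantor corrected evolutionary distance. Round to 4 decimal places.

0.0307

p = 69/2291 ≈ 0.030118.
d = −(3/4) ln(1 − 4p/3) = −0.75 ln(1 − 0.040157) = −0.75 ln(0.959843)
  = −0.75 × (-0.040986) = 0.030740 substitutions/site.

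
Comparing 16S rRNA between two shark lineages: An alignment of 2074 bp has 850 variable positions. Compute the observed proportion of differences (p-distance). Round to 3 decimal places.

0.410

p = 850/2074 = 0.409836… ≈ 0.410 (to 3 d.p.).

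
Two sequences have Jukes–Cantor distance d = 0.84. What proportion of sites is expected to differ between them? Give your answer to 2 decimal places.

p = (3/4)(1 − e^(−4d/3)) = 0.75 × (1 − e^(-1.12)) = 0.75 × (1 − 0.326280) = 0.505290.

0.51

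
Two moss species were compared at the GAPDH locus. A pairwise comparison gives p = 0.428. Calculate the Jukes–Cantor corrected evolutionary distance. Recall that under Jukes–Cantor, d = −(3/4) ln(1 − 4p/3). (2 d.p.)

0.63

d = −(3/4) ln(1 − 4p/3) = −0.75 ln(1 − 0.570667) = −0.75 ln(0.429333)
  = −0.75 × (-0.845522) = 0.634142 substitutions/site.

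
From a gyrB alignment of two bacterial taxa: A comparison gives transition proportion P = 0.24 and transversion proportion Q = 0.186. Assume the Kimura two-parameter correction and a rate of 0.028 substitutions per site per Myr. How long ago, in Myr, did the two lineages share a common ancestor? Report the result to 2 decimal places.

11.87

Under the Kimura two-parameter model, d = −½ ln(1 − 2P − Q) − ¼ ln(1 − 2Q).
1 − 2P − Q = 0.334, giving −½ ln(0.334) = 0.548307.
1 − 2Q = 0.628, giving −¼ ln(0.628) = 0.116304.
d = 0.548307 + 0.116304 = 0.664611.
Under a molecular clock d = 2μt, so t = d/(2μ) = 0.664611 / (2 × 0.028) = 11.87 Myr.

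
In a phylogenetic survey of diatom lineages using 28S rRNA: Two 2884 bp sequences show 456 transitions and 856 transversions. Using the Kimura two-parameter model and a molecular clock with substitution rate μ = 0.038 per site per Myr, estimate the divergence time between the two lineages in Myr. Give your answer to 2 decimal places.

9.21

P = 456/2884 ≈ 0.158114 and Q = 856/2884 ≈ 0.29681.
Under the Kimura two-parameter model, d = −½ ln(1 − 2P − Q) − ¼ ln(1 − 2Q).
1 − 2P − Q = 0.386962, giving −½ ln(0.386962) = 0.474714.
1 − 2Q = 0.40638, giving −¼ ln(0.40638) = 0.225117.
d = 0.474714 + 0.225117 = 0.699831.
Under a molecular clock d = 2μt, so t = d/(2μ) = 0.699831 / (2 × 0.038) = 9.21 Myr.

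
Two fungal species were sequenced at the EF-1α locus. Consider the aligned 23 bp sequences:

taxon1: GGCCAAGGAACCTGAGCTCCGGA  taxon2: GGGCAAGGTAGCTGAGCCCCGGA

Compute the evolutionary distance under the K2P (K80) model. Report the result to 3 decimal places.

0.198

Of 23 sites, 1 differences are transitions and 3 are transversions, so P = 1/23 ≈ 0.043478 and Q = 3/23 ≈ 0.130435.
Under the Kimura two-parameter model, d = −½ ln(1 − 2P − Q) − ¼ ln(1 − 2Q).
1 − 2P − Q = 0.782609, giving −½ ln(0.782609) = 0.122561.
1 − 2Q = 0.73913, giving −¼ ln(0.73913) = 0.075570.
d = 0.122561 + 0.075570 = 0.198131.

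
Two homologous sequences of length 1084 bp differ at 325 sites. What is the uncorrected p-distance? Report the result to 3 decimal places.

p = 325/1084 = 0.299815… ≈ 0.300 (to 3 d.p.).

0.300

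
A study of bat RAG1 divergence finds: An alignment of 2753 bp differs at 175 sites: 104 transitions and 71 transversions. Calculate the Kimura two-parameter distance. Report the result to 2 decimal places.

0.07

P = 104/2753 ≈ 0.037777 and Q = 71/2753 ≈ 0.02579.
Under the Kimura two-parameter model, d = −½ ln(1 − 2P − Q) − ¼ ln(1 − 2Q).
1 − 2P − Q = 0.898656, giving −½ ln(0.898656) = 0.053427.
1 − 2Q = 0.94842, giving −¼ ln(0.94842) = 0.013239.
d = 0.053427 + 0.013239 = 0.066666.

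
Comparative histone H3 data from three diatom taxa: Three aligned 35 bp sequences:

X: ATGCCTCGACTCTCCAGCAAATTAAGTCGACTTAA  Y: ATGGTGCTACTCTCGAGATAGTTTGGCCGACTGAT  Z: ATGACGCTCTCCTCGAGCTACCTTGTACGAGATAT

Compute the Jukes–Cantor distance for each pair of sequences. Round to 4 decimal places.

X–Y: 13/35 sites differ → p ≈ 0.371429, d = −0.75 ln(1 − 0.495239) = 0.512753 ≈ 0.5128.
X–Z: 17/35 sites differ → p ≈ 0.485714, d = −0.75 ln(1 − 0.647619) = 0.782282 ≈ 0.7823.
Y–Z: 13/35 sites differ → p ≈ 0.371429, d = −0.75 ln(1 − 0.495239) = 0.512753 ≈ 0.5128.

d(X,Y) = 0.5128, d(X,Z) = 0.7823, d(Y,Z) = 0.5128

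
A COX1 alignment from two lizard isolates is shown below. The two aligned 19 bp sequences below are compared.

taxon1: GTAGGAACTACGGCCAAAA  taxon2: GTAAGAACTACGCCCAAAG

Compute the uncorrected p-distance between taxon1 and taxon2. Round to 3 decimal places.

0.158

The sequences differ at 3 of 19 positions (sites 4, 13, 19).
p = 3/19 = 0.157894… ≈ 0.158 (to 3 d.p.).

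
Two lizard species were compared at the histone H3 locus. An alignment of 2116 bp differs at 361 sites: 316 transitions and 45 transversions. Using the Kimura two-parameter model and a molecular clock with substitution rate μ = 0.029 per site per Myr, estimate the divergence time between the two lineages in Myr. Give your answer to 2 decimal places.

3.51

P = 316/2116 ≈ 0.149338 and Q = 45/2116 ≈ 0.021267.
Under the Kimura two-parameter model, d = −½ ln(1 − 2P − Q) − ¼ ln(1 − 2Q).
1 − 2P − Q = 0.680057, giving −½ ln(0.680057) = 0.192789.
1 − 2Q = 0.957466, giving −¼ ln(0.957466) = 0.010866.
d = 0.192789 + 0.010866 = 0.203655.
Under a molecular clock d = 2μt, so t = d/(2μ) = 0.203655 / (2 × 0.029) = 3.51 Myr.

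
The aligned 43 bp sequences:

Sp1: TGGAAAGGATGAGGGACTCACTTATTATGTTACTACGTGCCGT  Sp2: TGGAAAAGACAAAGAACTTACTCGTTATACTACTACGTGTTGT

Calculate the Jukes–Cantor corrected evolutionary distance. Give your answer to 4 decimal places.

The sequences differ at 12 of 43 sites, so p = 12/43 ≈ 0.27907.
d = −(3/4) ln(1 − 4p/3) = −0.75 ln(1 − 0.372093) = −0.75 ln(0.627907)
  = −0.75 × (-0.465363) = 0.349022 substitutions/site.

0.3490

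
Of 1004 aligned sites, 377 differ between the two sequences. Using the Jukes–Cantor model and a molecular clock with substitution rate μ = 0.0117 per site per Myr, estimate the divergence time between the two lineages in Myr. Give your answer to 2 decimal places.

22.26

p = 377/1004 ≈ 0.375498.
d = −(3/4) ln(1 − 4p/3) = −0.75 ln(1 − 0.500664) = −0.75 ln(0.499336)
  = −0.75 × (-0.694476) = 0.520857 substitutions/site.
Under a molecular clock d = 2μt, so t = d/(2μ) = 0.520857 / (2 × 0.0117) = 22.26 Myr.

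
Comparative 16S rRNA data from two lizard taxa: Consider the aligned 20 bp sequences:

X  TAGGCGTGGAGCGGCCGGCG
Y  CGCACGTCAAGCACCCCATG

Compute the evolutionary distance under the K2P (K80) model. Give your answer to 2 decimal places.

1.28

Of 20 sites, 7 differences are transitions and 4 are transversions, so P = 7/20 = 0.35 and Q = 4/20 = 0.2.
Under the Kimura two-parameter model, d = −½ ln(1 − 2P − Q) − ¼ ln(1 − 2Q).
1 − 2P − Q = 0.1, giving −½ ln(0.1) = 1.151293.
1 − 2Q = 0.6, giving −¼ ln(0.6) = 0.127706.
d = 1.151293 + 0.127706 = 1.278999.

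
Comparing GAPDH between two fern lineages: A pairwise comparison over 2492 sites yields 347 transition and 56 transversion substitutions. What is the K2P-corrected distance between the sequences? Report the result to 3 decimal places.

0.191

P = 347/2492 ≈ 0.139246 and Q = 56/2492 ≈ 0.022472.
Under the Kimura two-parameter model, d = −½ ln(1 − 2P − Q) − ¼ ln(1 − 2Q).
1 − 2P − Q = 0.699036, giving −½ ln(0.699036) = 0.179027.
1 − 2Q = 0.955056, giving −¼ ln(0.955056) = 0.011496.
d = 0.179027 + 0.011496 = 0.190523.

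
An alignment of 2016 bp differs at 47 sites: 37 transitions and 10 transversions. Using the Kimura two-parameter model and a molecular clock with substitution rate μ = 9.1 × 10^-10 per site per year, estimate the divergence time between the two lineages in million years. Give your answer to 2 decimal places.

P = 37/2016 ≈ 0.018353 and Q = 10/2016 ≈ 0.00496.
Under the Kimura two-parameter model, d = −½ ln(1 − 2P − Q) − ¼ ln(1 − 2Q).
1 − 2P − Q = 0.958334, giving −½ ln(0.958334) = 0.021279.
1 − 2Q = 0.99008, giving −¼ ln(0.99008) = 0.002492.
d = 0.021279 + 0.002492 = 0.023771.
Under a molecular clock d = 2μt, so t = d/(2μ) = 0.023771 / (2 × 9.1 × 10^-10) = 13.06 million years.

13.06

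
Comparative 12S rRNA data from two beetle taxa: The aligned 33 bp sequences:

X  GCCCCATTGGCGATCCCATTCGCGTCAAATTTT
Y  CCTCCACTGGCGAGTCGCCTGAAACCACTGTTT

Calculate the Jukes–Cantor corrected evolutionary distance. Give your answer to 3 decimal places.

The sequences differ at 16 of 33 sites, so p = 16/33 ≈ 0.484848.
d = −(3/4) ln(1 − 4p/3) = −0.75 ln(1 − 0.646464) = −0.75 ln(0.353536)
  = −0.75 × (-1.039770) = 0.779828 substitutions/site.

0.780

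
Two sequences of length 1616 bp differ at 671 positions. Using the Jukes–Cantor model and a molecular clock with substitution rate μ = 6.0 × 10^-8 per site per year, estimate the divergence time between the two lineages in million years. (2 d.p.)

5.04

p = 671/1616 ≈ 0.415223.
d = −(3/4) ln(1 − 4p/3) = −0.75 ln(1 − 0.553631) = −0.75 ln(0.446369)
  = −0.75 × (-0.806609) = 0.604957 substitutions/site.
Under a molecular clock d = 2μt, so t = d/(2μ) = 0.604957 / (2 × 6.0 × 10^-8) = 5.04 million years.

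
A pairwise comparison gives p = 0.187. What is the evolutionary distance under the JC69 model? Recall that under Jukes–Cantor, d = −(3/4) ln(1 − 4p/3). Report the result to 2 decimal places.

d = −(3/4) ln(1 − 4p/3) = −0.75 ln(1 − 0.249333) = −0.75 ln(0.750667)
  = −0.75 × (-0.286793) = 0.215095 substitutions/site.

0.22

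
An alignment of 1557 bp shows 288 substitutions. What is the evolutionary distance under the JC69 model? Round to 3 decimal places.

0.212

p = 288/1557 ≈ 0.184971.
d = −(3/4) ln(1 − 4p/3) = −0.75 ln(1 − 0.246628) = −0.75 ln(0.753372)
  = −0.75 × (-0.283196) = 0.212397 substitutions/site.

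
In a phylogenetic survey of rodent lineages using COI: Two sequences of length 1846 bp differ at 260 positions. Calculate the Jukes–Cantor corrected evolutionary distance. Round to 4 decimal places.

p = 260/1846 ≈ 0.140845.
d = −(3/4) ln(1 − 4p/3) = −0.75 ln(1 − 0.187793) = −0.75 ln(0.812207)
  = −0.75 × (-0.208000) = 0.156000 substitutions/site.

0.1560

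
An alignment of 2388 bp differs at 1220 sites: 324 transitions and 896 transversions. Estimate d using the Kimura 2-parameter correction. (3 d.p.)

P = 324/2388 ≈ 0.135678 and Q = 896/2388 ≈ 0.375209.
Under the Kimura two-parameter model, d = −½ ln(1 − 2P − Q) − ¼ ln(1 − 2Q).
1 − 2P − Q = 0.353435, giving −½ ln(0.353435) = 0.520028.
1 − 2Q = 0.249582, giving −¼ ln(0.249582) = 0.346992.
d = 0.520028 + 0.346992 = 0.867020.

0.867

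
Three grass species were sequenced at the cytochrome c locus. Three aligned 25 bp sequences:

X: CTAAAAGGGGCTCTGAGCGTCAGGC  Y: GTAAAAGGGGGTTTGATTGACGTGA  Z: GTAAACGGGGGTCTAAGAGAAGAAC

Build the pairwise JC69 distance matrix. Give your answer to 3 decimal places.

X–Y: 9/25 sites differ → p = 0.36, d = −0.75 ln(1 − 0.48) = 0.490445 ≈ 0.490.
X–Z: 10/25 sites differ → p = 0.4, d = −0.75 ln(1 − 0.533333) = 0.571605 ≈ 0.572.
Y–Z: 9/25 sites differ → p = 0.36, d = −0.75 ln(1 − 0.48) = 0.490445 ≈ 0.490.

d(X,Y) = 0.490, d(X,Z) = 0.572, d(Y,Z) = 0.490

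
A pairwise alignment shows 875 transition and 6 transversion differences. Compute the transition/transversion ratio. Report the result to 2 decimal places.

R = 875/6 = 145.833333… ≈ 145.83 (to 2 d.p.).

145.83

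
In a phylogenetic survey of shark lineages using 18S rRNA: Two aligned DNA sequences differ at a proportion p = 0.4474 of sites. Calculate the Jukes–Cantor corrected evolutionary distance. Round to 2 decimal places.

0.68

d = −(3/4) ln(1 − 4p/3) = −0.75 ln(1 − 0.596533) = −0.75 ln(0.403467)
  = −0.75 × (-0.907661) = 0.680746 substitutions/site.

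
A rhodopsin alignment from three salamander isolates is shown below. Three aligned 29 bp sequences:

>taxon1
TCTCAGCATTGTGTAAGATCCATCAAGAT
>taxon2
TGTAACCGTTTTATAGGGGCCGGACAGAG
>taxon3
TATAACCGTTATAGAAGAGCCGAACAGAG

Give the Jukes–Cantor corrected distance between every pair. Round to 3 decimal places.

taxon1–taxon2: 14/29 sites differ → p ≈ 0.482759, d = −0.75 ln(1 − 0.643679) = 0.773942 ≈ 0.774.
taxon1–taxon3: 13/29 sites differ → p ≈ 0.448276, d = −0.75 ln(1 − 0.597701) = 0.682920 ≈ 0.683.
taxon2–taxon3: 6/29 sites differ → p ≈ 0.206897, d = −0.75 ln(1 − 0.275863) = 0.242081 ≈ 0.242.

d(taxon1,taxon2) = 0.774, d(taxon1,taxon3) = 0.683, d(taxon2,taxon3) = 0.242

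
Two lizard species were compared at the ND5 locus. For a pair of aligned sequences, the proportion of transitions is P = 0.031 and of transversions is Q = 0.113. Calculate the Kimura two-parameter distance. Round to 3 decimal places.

Under the Kimura two-parameter model, d = −½ ln(1 − 2P − Q) − ¼ ln(1 − 2Q).
1 − 2P − Q = 0.825, giving −½ ln(0.825) = 0.096186.
1 − 2Q = 0.774, giving −¼ ln(0.774) = 0.064046.
d = 0.096186 + 0.064046 = 0.160232.

0.160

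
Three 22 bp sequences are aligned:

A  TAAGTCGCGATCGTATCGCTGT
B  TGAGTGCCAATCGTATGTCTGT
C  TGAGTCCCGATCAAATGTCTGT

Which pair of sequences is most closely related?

B and C

A–B: 6/22 differ, p = 0.273, d = 0.339.
A–C: 6/22 differ, p = 0.273, d = 0.339.
B–C: 4/22 differ, p = 0.182, d = 0.208.
The smallest distance is between B and C.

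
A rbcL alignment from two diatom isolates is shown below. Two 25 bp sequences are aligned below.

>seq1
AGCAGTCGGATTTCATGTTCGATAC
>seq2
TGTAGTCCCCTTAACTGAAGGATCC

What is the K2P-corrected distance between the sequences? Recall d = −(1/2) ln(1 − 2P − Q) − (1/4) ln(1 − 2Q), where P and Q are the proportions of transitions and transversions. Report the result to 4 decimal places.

Of 25 sites, 1 differences are transitions and 11 are transversions, so P = 1/25 = 0.04 and Q = 11/25 = 0.44.
Under the Kimura two-parameter model, d = −½ ln(1 − 2P − Q) − ¼ ln(1 − 2Q).
1 − 2P − Q = 0.48, giving −½ ln(0.48) = 0.366985.
1 − 2Q = 0.12, giving −¼ ln(0.12) = 0.530066.
d = 0.366985 + 0.530066 = 0.897051.

0.8971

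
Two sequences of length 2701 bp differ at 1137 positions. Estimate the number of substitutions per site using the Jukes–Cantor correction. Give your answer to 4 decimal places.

0.6179

p = 1137/2701 ≈ 0.420955.
d = −(3/4) ln(1 − 4p/3) = −0.75 ln(1 − 0.561273) = −0.75 ln(0.438727)
  = −0.75 × (-0.823878) = 0.617909 substitutions/site.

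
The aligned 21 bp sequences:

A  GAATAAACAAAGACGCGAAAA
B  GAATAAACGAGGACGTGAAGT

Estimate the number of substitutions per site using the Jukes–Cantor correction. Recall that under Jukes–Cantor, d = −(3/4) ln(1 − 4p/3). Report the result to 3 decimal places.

0.286

The sequences differ at 5 of 21 sites (9, 11, 16, 20, 21), so p = 5/21 ≈ 0.238095.
d = −(3/4) ln(1 − 4p/3) = −0.75 ln(1 − 0.31746) = −0.75 ln(0.68254)
  = −0.75 × (-0.381934) = 0.286451 substitutions/site.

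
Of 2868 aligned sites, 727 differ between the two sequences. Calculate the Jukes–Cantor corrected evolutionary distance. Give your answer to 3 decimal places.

p = 727/2868 ≈ 0.253487.
d = −(3/4) ln(1 − 4p/3) = −0.75 ln(1 − 0.337983) = −0.75 ln(0.662017)
  = −0.75 × (-0.412464) = 0.309348 substitutions/site.

0.309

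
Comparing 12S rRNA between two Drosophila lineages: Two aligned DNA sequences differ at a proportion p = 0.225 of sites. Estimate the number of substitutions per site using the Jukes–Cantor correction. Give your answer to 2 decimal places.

d = −(3/4) ln(1 − 4p/3) = −0.75 ln(1 − 0.3) = −0.75 ln(0.7)
  = −0.75 × (-0.356675) = 0.267506 substitutions/site.

0.27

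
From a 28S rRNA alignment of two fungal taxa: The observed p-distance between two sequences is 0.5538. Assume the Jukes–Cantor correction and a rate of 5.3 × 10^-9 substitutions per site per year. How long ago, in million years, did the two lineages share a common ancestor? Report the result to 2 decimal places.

d = −(3/4) ln(1 − 4p/3) = −0.75 ln(1 − 0.7384) = −0.75 ln(0.2616)
  = −0.75 × (-1.340939) = 1.005704 substitutions/site.
Under a molecular clock d = 2μt, so t = d/(2μ) = 1.005704 / (2 × 5.3 × 10^-9) = 94.88 million years.

94.88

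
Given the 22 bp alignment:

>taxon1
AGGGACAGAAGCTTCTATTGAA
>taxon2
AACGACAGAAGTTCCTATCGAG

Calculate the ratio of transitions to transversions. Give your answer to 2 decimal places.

5.00

Transitions are A↔G and C↔T; transversions are all other mismatches.
Transitions: 5. Transversions: 1.
R = 5/1 = 5.00.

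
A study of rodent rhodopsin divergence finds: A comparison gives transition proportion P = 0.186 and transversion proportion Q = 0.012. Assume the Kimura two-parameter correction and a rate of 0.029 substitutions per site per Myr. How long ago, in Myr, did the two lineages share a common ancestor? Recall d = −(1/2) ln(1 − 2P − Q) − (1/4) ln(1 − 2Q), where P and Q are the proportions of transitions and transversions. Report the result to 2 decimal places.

Under the Kimura two-parameter model, d = −½ ln(1 − 2P − Q) − ¼ ln(1 − 2Q).
1 − 2P − Q = 0.616, giving −½ ln(0.616) = 0.242254.
1 − 2Q = 0.976, giving −¼ ln(0.976) = 0.006073.
d = 0.242254 + 0.006073 = 0.248327.
Under a molecular clock d = 2μt, so t = d/(2μ) = 0.248327 / (2 × 0.029) = 4.28 Myr.

4.28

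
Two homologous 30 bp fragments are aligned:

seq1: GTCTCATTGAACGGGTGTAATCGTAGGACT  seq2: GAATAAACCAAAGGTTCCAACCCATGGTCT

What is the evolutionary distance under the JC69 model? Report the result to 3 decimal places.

0.824

The sequences differ at 15 of 30 sites, so p = 15/30 = 0.5.
d = −(3/4) ln(1 − 4p/3) = −0.75 ln(1 − 0.666667) = −0.75 ln(0.333333)
  = −0.75 × (-1.098613) = 0.823960 substitutions/site.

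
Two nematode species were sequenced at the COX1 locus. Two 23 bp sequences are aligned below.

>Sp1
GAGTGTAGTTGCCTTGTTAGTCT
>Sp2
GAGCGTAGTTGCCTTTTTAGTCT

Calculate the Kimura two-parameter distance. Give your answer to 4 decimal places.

0.0926

Of 23 sites, 1 differences are transitions and 1 are transversions, so P = 1/23 ≈ 0.043478 and Q = 1/23 ≈ 0.043478.
Under the Kimura two-parameter model, d = −½ ln(1 − 2P − Q) − ¼ ln(1 − 2Q).
1 − 2P − Q = 0.869566, giving −½ ln(0.869566) = 0.069881.
1 − 2Q = 0.913044, giving −¼ ln(0.913044) = 0.022743.
d = 0.069881 + 0.022743 = 0.092624.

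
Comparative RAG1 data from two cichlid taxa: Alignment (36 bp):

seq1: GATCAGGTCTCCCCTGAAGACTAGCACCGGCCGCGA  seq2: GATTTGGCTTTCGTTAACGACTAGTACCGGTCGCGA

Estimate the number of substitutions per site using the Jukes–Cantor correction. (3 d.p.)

The sequences differ at 11 of 36 sites, so p = 11/36 ≈ 0.305556.
d = −(3/4) ln(1 − 4p/3) = −0.75 ln(1 − 0.407408) = −0.75 ln(0.592592)
  = −0.75 × (-0.523249) = 0.392437 substitutions/site.

0.392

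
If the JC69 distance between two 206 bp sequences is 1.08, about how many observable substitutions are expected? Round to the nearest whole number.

Invert JC69: p = (3/4)(1 − e^(−4d/3)) = 0.75 × (1 − e^(-1.44)) = 0.75 × (1 − 0.236928) = 0.572304.
Expected differing sites = pL ≈ 0.572304 × 206 = 117.894624 ≈ 118.

118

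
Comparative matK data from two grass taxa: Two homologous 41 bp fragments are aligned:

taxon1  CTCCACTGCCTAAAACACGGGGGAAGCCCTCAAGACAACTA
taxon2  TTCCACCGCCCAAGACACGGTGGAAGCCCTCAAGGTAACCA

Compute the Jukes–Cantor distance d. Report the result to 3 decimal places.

The sequences differ at 8 of 41 sites (1, 7, 11, 14, 21, 35, 36, 40), so p = 8/41 ≈ 0.195122.
d = −(3/4) ln(1 − 4p/3) = −0.75 ln(1 − 0.260163) = −0.75 ln(0.739837)
  = −0.75 × (-0.301325) = 0.225994 substitutions/site.

0.226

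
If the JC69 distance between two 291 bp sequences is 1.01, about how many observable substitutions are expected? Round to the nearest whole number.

161

Invert JC69: p = (3/4)(1 − e^(−4d/3)) = 0.75 × (1 − e^(-1.346667)) = 0.75 × (1 − 0.260106) = 0.554921.
Expected differing sites = pL ≈ 0.554921 × 291 = 161.482011 ≈ 161.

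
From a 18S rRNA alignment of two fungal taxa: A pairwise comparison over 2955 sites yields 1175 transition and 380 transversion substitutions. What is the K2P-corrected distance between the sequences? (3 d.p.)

P = 1175/2955 ≈ 0.397631 and Q = 380/2955 ≈ 0.128596.
Under the Kimura two-parameter model, d = −½ ln(1 − 2P − Q) − ¼ ln(1 − 2Q).
1 − 2P − Q = 0.076142, giving −½ ln(0.076142) = 1.287578.
1 − 2Q = 0.742808, giving −¼ ln(0.742808) = 0.074329.
d = 1.287578 + 0.074329 = 1.361907.

1.362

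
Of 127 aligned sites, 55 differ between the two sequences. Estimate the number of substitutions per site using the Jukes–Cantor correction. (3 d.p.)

0.646

p = 55/127 ≈ 0.433071.
d = −(3/4) ln(1 − 4p/3) = −0.75 ln(1 − 0.577428) = −0.75 ln(0.422572)
  = −0.75 × (-0.861395) = 0.646046 substitutions/site.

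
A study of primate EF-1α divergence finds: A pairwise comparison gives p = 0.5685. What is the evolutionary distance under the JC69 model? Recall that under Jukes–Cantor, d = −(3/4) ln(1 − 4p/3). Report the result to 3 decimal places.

1.064

d = −(3/4) ln(1 − 4p/3) = −0.75 ln(1 − 0.758) = −0.75 ln(0.242)
  = −0.75 × (-1.418818) = 1.064114 substitutions/site.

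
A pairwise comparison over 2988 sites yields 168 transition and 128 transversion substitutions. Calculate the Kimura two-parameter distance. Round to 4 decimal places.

0.1068

P = 168/2988 ≈ 0.056225 and Q = 128/2988 ≈ 0.042838.
Under the Kimura two-parameter model, d = −½ ln(1 − 2P − Q) − ¼ ln(1 − 2Q).
1 − 2P − Q = 0.844712, giving −½ ln(0.844712) = 0.084380.
1 − 2Q = 0.914324, giving −¼ ln(0.914324) = 0.022393.
d = 0.084380 + 0.022393 = 0.106773.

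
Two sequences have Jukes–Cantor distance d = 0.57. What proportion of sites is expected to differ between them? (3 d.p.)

0.399

p = (3/4)(1 − e^(−4d/3)) = 0.75 × (1 − e^(-0.76)) = 0.75 × (1 − 0.467666) = 0.399251.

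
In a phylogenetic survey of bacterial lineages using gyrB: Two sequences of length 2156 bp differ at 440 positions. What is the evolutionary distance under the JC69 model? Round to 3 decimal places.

0.238

p = 440/2156 ≈ 0.204082.
d = −(3/4) ln(1 − 4p/3) = −0.75 ln(1 − 0.272109) = −0.75 ln(0.727891)
  = −0.75 × (-0.317604) = 0.238203 substitutions/site.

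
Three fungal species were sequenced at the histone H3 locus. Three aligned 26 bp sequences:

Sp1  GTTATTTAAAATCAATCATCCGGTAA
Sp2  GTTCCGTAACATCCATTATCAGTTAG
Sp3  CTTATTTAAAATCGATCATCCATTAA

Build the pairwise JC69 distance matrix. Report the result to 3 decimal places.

Sp1–Sp2: 9/26 sites differ → p ≈ 0.346154, d = −0.75 ln(1 − 0.461539) = 0.464280 ≈ 0.464.
Sp1–Sp3: 4/26 sites differ → p ≈ 0.153846, d = −0.75 ln(1 − 0.205128) = 0.172181 ≈ 0.172.
Sp2–Sp3: 10/26 sites differ → p ≈ 0.384615, d = −0.75 ln(1 − 0.51282) = 0.539341 ≈ 0.539.

d(Sp1,Sp2) = 0.464, d(Sp1,Sp3) = 0.172, d(Sp2,Sp3) = 0.539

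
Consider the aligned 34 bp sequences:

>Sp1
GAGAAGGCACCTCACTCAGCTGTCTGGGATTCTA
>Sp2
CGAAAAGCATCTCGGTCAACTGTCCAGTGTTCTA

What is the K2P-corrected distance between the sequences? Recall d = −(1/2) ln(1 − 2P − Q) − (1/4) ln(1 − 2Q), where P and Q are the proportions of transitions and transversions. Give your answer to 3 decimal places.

0.529

Of 34 sites, 9 differences are transitions and 3 are transversions, so P = 9/34 ≈ 0.264706 and Q = 3/34 ≈ 0.088235.
Under the Kimura two-parameter model, d = −½ ln(1 − 2P − Q) − ¼ ln(1 − 2Q).
1 − 2P − Q = 0.382353, giving −½ ln(0.382353) = 0.480706.
1 − 2Q = 0.82353, giving −¼ ln(0.82353) = 0.048539.
d = 0.480706 + 0.048539 = 0.529245.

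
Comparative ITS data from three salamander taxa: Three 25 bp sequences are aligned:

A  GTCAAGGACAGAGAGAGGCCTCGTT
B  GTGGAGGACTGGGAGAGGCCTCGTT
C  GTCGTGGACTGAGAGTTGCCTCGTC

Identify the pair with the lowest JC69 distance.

A–B: 4/25 differ, p = 0.160, d = 0.180.
A–C: 6/25 differ, p = 0.240, d = 0.289.
B–C: 6/25 differ, p = 0.240, d = 0.289.
The smallest distance is between A and B.

A and B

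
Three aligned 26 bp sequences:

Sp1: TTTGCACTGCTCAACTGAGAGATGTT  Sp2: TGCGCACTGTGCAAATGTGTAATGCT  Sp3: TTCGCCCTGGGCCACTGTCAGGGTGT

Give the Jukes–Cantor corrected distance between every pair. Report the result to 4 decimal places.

Sp1–Sp2: 9/26 sites differ → p ≈ 0.346154, d = −0.75 ln(1 − 0.461539) = 0.464280 ≈ 0.4643.
Sp1–Sp3: 11/26 sites differ → p ≈ 0.423077, d = −0.75 ln(1 − 0.564103) = 0.622762 ≈ 0.6228.
Sp2–Sp3: 12/26 sites differ → p ≈ 0.461538, d = −0.75 ln(1 − 0.615384) = 0.716632 ≈ 0.7166.

d(Sp1,Sp2) = 0.4643, d(Sp1,Sp3) = 0.6228, d(Sp2,Sp3) = 0.7166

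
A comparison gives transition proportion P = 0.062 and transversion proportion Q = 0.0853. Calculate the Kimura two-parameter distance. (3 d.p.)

Under the Kimura two-parameter model, d = −½ ln(1 − 2P − Q) − ¼ ln(1 − 2Q).
1 − 2P − Q = 0.7907, giving −½ ln(0.7907) = 0.117418.
1 − 2Q = 0.8294, giving −¼ ln(0.8294) = 0.046763.
d = 0.117418 + 0.046763 = 0.164181.

0.164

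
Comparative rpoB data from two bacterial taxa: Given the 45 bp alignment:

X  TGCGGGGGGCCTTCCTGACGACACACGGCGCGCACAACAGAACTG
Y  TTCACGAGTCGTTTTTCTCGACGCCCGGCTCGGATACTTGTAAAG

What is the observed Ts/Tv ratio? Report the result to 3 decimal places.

Transitions are A↔G and C↔T; transversions are all other mismatches.
Transitions: 7. Transversions: 14.
R = 7/14 = 0.500.

0.500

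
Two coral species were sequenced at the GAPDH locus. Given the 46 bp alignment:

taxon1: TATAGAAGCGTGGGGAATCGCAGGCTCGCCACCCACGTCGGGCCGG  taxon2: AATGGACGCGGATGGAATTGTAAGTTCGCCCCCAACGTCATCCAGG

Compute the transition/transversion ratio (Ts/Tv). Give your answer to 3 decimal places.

0.778

Transitions are A↔G and C↔T; transversions are all other mismatches.
Transitions: 7. Transversions: 9.
R = 7/9 = 0.777777… ≈ 0.778 (to 3 d.p.).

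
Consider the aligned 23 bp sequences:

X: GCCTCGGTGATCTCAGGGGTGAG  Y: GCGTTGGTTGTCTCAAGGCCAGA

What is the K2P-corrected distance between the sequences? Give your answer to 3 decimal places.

0.747

Of 23 sites, 7 differences are transitions and 3 are transversions, so P = 7/23 ≈ 0.304348 and Q = 3/23 ≈ 0.130435.
Under the Kimura two-parameter model, d = −½ ln(1 − 2P − Q) − ¼ ln(1 − 2Q).
1 − 2P − Q = 0.260869, giving −½ ln(0.260869) = 0.671868.
1 − 2Q = 0.73913, giving −¼ ln(0.73913) = 0.075570.
d = 0.671868 + 0.075570 = 0.747438.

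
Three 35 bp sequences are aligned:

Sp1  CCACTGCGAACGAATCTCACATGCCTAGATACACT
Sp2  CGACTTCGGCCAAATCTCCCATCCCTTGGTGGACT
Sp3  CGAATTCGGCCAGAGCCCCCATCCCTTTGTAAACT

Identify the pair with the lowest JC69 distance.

Sp2 and Sp3

Sp1–Sp2: 11/35 differ, p = 0.314, d = 0.407.
Sp1–Sp3: 15/35 differ, p = 0.429, d = 0.635.
Sp2–Sp3: 7/35 differ, p = 0.200, d = 0.233.
The smallest distance is between Sp2 and Sp3.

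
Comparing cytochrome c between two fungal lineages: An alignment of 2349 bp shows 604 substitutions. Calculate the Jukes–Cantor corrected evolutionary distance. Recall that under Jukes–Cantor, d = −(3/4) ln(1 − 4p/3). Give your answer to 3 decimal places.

0.315

p = 604/2349 ≈ 0.257131.
d = −(3/4) ln(1 − 4p/3) = −0.75 ln(1 − 0.342841) = −0.75 ln(0.657159)
  = −0.75 × (-0.419829) = 0.314872 substitutions/site.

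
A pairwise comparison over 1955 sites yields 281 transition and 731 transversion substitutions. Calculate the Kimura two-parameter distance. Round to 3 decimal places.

0.886

P = 281/1955 ≈ 0.143734 and Q = 731/1955 ≈ 0.373913.
Under the Kimura two-parameter model, d = −½ ln(1 − 2P − Q) − ¼ ln(1 − 2Q).
1 − 2P − Q = 0.338619, giving −½ ln(0.338619) = 0.541440.
1 − 2Q = 0.252174, giving −¼ ln(0.252174) = 0.344409.
d = 0.541440 + 0.344409 = 0.885849.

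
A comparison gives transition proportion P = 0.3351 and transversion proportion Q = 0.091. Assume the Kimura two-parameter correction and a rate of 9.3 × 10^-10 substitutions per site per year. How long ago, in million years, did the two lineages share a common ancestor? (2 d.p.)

Under the Kimura two-parameter model, d = −½ ln(1 − 2P − Q) − ¼ ln(1 − 2Q).
1 − 2P − Q = 0.2388, giving −½ ln(0.2388) = 0.716064.
1 − 2Q = 0.818, giving −¼ ln(0.818) = 0.050223.
d = 0.716064 + 0.050223 = 0.766287.
Under a molecular clock d = 2μt, so t = d/(2μ) = 0.766287 / (2 × 9.3 × 10^-10) = 411.98 million years.

411.98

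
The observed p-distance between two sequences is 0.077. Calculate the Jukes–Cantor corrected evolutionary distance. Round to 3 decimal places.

d = −(3/4) ln(1 − 4p/3) = −0.75 ln(1 − 0.102667) = −0.75 ln(0.897333)
  = −0.75 × (-0.108328) = 0.081246 substitutions/site.

0.081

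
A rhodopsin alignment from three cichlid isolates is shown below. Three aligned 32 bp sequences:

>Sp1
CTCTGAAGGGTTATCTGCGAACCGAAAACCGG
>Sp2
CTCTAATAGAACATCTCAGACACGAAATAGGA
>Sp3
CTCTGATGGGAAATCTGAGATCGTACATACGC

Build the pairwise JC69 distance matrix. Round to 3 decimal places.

d(Sp1,Sp2) = 0.657, d(Sp1,Sp3) = 0.460, d(Sp2,Sp3) = 0.520

Sp1–Sp2: 14/32 sites differ → p = 0.4375, d = −0.75 ln(1 − 0.583333) = 0.656601 ≈ 0.657.
Sp1–Sp3: 11/32 sites differ → p = 0.34375, d = −0.75 ln(1 − 0.458333) = 0.459828 ≈ 0.460.
Sp2–Sp3: 12/32 sites differ → p = 0.375, d = −0.75 ln(1 − 0.5) = 0.519860 ≈ 0.520.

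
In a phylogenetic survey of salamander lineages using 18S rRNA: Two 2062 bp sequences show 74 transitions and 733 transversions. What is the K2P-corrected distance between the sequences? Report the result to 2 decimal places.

P = 74/2062 ≈ 0.035887 and Q = 733/2062 ≈ 0.35548.
Under the Kimura two-parameter model, d = −½ ln(1 − 2P − Q) − ¼ ln(1 − 2Q).
1 − 2P − Q = 0.572746, giving −½ ln(0.572746) = 0.278656.
1 − 2Q = 0.28904, giving −¼ ln(0.28904) = 0.310298.
d = 0.278656 + 0.310298 = 0.588954.

0.59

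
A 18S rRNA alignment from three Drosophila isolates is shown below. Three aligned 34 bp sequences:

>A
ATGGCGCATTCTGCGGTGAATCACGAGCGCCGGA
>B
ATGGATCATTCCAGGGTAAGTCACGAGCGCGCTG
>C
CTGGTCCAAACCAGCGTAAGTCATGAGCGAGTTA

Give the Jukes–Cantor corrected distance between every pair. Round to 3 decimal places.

A–B: 11/34 sites differ → p ≈ 0.323529, d = −0.75 ln(1 − 0.431372) = 0.423397 ≈ 0.423.
A–C: 16/34 sites differ → p ≈ 0.470588, d = −0.75 ln(1 − 0.627451) = 0.740540 ≈ 0.741.
B–C: 10/34 sites differ → p ≈ 0.294118, d = −0.75 ln(1 − 0.392157) = 0.373379 ≈ 0.373.

d(A,B) = 0.423, d(A,C) = 0.741, d(B,C) = 0.373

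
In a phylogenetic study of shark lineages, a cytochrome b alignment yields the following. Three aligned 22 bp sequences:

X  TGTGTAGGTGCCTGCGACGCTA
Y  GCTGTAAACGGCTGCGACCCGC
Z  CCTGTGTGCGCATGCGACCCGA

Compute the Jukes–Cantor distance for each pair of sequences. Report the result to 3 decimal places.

d(X,Y) = 0.591, d(X,Z) = 0.497, d(Y,Z) = 0.414

X–Y: 9/22 sites differ → p ≈ 0.409091, d = −0.75 ln(1 − 0.545455) = 0.591344 ≈ 0.591.
X–Z: 8/22 sites differ → p ≈ 0.363636, d = −0.75 ln(1 − 0.484848) = 0.497470 ≈ 0.497.
Y–Z: 7/22 sites differ → p ≈ 0.318182, d = −0.75 ln(1 − 0.424243) = 0.414052 ≈ 0.414.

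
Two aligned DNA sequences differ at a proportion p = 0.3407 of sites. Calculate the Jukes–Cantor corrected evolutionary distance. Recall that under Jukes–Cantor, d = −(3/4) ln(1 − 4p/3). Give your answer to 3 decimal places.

0.454

d = −(3/4) ln(1 − 4p/3) = −0.75 ln(1 − 0.454267) = −0.75 ln(0.545733)
  = −0.75 × (-0.605625) = 0.454219 substitutions/site.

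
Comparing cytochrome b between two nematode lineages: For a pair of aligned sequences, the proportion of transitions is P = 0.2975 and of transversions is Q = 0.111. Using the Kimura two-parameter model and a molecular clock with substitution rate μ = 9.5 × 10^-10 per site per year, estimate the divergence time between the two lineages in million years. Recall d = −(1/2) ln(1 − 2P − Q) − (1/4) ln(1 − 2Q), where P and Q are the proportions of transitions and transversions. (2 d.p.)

Under the Kimura two-parameter model, d = −½ ln(1 − 2P − Q) − ¼ ln(1 − 2Q).
1 − 2P − Q = 0.294, giving −½ ln(0.294) = 0.612088.
1 − 2Q = 0.778, giving −¼ ln(0.778) = 0.062757.
d = 0.612088 + 0.062757 = 0.674845.
Under a molecular clock d = 2μt, so t = d/(2μ) = 0.674845 / (2 × 9.5 × 10^-10) = 355.18 million years.

355.18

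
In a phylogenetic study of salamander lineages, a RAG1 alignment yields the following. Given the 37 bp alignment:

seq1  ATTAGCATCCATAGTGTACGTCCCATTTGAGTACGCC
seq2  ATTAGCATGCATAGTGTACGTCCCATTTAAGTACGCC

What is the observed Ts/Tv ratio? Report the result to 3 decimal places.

Transitions are A↔G and C↔T; transversions are all other mismatches.
Transitions: 1. Transversions: 1.
R = 1/1 = 1.000.

1.000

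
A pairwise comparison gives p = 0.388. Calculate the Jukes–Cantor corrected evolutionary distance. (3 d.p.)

0.546

d = −(3/4) ln(1 − 4p/3) = −0.75 ln(1 − 0.517333) = −0.75 ln(0.482667)
  = −0.75 × (-0.728428) = 0.546321 substitutions/site.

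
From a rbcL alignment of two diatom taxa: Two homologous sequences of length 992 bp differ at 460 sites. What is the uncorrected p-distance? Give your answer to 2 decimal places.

p = 460/992 = 0.463709… ≈ 0.46 (to 2 d.p.).

0.46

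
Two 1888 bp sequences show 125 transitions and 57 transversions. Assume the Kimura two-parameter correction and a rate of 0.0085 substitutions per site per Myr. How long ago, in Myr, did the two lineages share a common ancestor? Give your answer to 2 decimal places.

P = 125/1888 ≈ 0.066208 and Q = 57/1888 ≈ 0.030191.
Under the Kimura two-parameter model, d = −½ ln(1 − 2P − Q) − ¼ ln(1 − 2Q).
1 − 2P − Q = 0.837393, giving −½ ln(0.837393) = 0.088731.
1 − 2Q = 0.939618, giving −¼ ln(0.939618) = 0.015570.
d = 0.088731 + 0.015570 = 0.104301.
Under a molecular clock d = 2μt, so t = d/(2μ) = 0.104301 / (2 × 0.0085) = 6.14 Myr.

6.14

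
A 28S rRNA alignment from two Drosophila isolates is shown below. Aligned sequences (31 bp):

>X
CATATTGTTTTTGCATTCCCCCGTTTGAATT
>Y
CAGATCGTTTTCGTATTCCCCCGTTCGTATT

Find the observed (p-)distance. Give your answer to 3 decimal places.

0.194

The sequences differ at 6 of 31 positions (sites 3, 6, 12, 14, 26, 28).
p = 6/31 = 0.193548… ≈ 0.194 (to 3 d.p.).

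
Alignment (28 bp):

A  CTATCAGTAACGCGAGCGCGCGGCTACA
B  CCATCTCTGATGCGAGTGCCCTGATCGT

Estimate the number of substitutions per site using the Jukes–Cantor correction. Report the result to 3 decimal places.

0.635

The sequences differ at 12 of 28 sites, so p = 12/28 ≈ 0.428571.
d = −(3/4) ln(1 − 4p/3) = −0.75 ln(1 − 0.571428) = −0.75 ln(0.428572)
  = −0.75 × (-0.847297) = 0.635473 substitutions/site.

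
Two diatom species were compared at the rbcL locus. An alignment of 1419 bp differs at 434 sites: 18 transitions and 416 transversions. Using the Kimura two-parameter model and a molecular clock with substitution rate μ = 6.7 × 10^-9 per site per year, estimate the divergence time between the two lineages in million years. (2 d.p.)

P = 18/1419 ≈ 0.012685 and Q = 416/1419 ≈ 0.293164.
Under the Kimura two-parameter model, d = −½ ln(1 − 2P − Q) − ¼ ln(1 − 2Q).
1 − 2P − Q = 0.681466, giving −½ ln(0.681466) = 0.191754.
1 − 2Q = 0.413672, giving −¼ ln(0.413672) = 0.220670.
d = 0.191754 + 0.220670 = 0.412424.
Under a molecular clock d = 2μt, so t = d/(2μ) = 0.412424 / (2 × 6.7 × 10^-9) = 30.78 million years.

30.78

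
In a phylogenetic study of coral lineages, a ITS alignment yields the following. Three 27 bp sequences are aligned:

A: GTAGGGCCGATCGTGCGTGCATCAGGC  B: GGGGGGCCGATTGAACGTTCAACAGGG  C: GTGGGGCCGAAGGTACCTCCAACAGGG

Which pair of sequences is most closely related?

B and C

A–B: 8/27 differ, p = 0.296, d = 0.377.
A–C: 8/27 differ, p = 0.296, d = 0.377.
B–C: 6/27 differ, p = 0.222, d = 0.264.
The smallest distance is between B and C.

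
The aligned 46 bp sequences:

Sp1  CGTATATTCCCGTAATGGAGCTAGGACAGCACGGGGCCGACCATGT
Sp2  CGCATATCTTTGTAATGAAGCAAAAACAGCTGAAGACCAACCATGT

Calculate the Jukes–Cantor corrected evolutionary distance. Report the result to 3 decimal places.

The sequences differ at 15 of 46 sites, so p = 15/46 ≈ 0.326087.
d = −(3/4) ln(1 − 4p/3) = −0.75 ln(1 − 0.434783) = −0.75 ln(0.565217)
  = −0.75 × (-0.570546) = 0.427910 substitutions/site.

0.428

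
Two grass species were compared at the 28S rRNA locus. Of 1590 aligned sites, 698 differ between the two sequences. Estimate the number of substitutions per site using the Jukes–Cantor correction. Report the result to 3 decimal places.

p = 698/1590 ≈ 0.438994.
d = −(3/4) ln(1 − 4p/3) = −0.75 ln(1 − 0.585325) = −0.75 ln(0.414675)
  = −0.75 × (-0.880260) = 0.660195 substitutions/site.

0.660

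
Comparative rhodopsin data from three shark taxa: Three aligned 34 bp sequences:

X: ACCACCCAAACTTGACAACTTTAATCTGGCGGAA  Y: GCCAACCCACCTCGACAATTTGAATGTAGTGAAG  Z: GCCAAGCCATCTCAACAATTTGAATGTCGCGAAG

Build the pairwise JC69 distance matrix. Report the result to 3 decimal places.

X–Y: 12/34 sites differ → p ≈ 0.352941, d = −0.75 ln(1 − 0.470588) = 0.476991 ≈ 0.477.
X–Z: 13/34 sites differ → p ≈ 0.382353, d = −0.75 ln(1 − 0.509804) = 0.534712 ≈ 0.535.
Y–Z: 5/34 sites differ → p ≈ 0.147059, d = −0.75 ln(1 − 0.196079) = 0.163691 ≈ 0.164.

d(X,Y) = 0.477, d(X,Z) = 0.535, d(Y,Z) = 0.164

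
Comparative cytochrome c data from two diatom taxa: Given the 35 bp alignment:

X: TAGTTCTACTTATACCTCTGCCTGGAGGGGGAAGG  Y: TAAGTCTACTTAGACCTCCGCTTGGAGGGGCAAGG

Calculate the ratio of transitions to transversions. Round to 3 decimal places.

Transitions are A↔G and C↔T; transversions are all other mismatches.
Transitions: 3. Transversions: 3.
R = 3/3 = 1.000.

1.000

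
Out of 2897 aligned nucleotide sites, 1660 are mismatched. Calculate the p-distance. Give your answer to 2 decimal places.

0.57

p = 1660/2897 = 0.573006… ≈ 0.57 (to 2 d.p.).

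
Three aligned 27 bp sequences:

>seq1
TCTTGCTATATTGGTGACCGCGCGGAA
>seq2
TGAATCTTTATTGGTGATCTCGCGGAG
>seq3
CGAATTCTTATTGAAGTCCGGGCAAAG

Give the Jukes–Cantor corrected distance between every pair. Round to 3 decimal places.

d(seq1,seq2) = 0.377, d(seq1,seq3) = 1.012, d(seq2,seq3) = 0.588

seq1–seq2: 8/27 sites differ → p ≈ 0.296296, d = −0.75 ln(1 − 0.395061) = 0.376971 ≈ 0.377.
seq1–seq3: 15/27 sites differ → p ≈ 0.555556, d = −0.75 ln(1 − 0.740741) = 1.012446 ≈ 1.012.
seq2–seq3: 11/27 sites differ → p ≈ 0.407407, d = −0.75 ln(1 − 0.543209) = 0.587647 ≈ 0.588.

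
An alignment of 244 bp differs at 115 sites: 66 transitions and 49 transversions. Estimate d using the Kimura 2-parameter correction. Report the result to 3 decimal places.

P = 66/244 ≈ 0.270492 and Q = 49/244 ≈ 0.20082.
Under the Kimura two-parameter model, d = −½ ln(1 − 2P − Q) − ¼ ln(1 − 2Q).
1 − 2P − Q = 0.258196, giving −½ ln(0.258196) = 0.677018.
1 − 2Q = 0.59836, giving −¼ ln(0.59836) = 0.128391.
d = 0.677018 + 0.128391 = 0.805409.

0.805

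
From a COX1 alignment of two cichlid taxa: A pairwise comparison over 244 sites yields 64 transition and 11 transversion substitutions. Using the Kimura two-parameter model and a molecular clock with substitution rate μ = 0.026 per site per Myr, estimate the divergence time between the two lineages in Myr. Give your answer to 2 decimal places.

P = 64/244 ≈ 0.262295 and Q = 11/244 ≈ 0.045082.
Under the Kimura two-parameter model, d = −½ ln(1 − 2P − Q) − ¼ ln(1 − 2Q).
1 − 2P − Q = 0.430328, giving −½ ln(0.430328) = 0.421604.
1 − 2Q = 0.909836, giving −¼ ln(0.909836) = 0.023623.
d = 0.421604 + 0.023623 = 0.445227.
Under a molecular clock d = 2μt, so t = d/(2μ) = 0.445227 / (2 × 0.026) = 8.56 Myr.

8.56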